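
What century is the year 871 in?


Century = (year - 1) // 100 + 1
= (871 - 1) // 100 + 1
= 870 // 100 + 1
= 8 + 1

9th century


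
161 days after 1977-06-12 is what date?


Start: 1977-06-12, add 161 days
June 1977 has 30 days: 30 - 12 = 18 days to June 30 -> 143 left
July 1977 has 31 days -> 112 left
August 1977 has 31 days -> 81 left
September 1977 has 30 days -> 51 left
October 1977 has 31 days -> 20 left
November 1977: 20 <= 30 -> lands on November 20

Result: 1977-11-20


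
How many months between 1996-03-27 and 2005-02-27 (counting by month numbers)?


From March 1996 to February 2005
9 years * 12 = 108 months, minus 1 month = 107

107 months


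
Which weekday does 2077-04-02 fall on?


Date: April 2, 2077
Anchor: Jan 1, 2077. With p = 2077 - 1 = 2076: (p + p//4 - p//100 + p//400) mod 7 = (2076 + 519 - 20 + 5) mod 7 = 2580 mod 7 = 4 -> Friday (Mon=0 ... Sun=6)
Days before April (Jan-Mar): 90; offset = 90 + 2 - 1 = 91
Weekday index = (4 + 91) mod 7 = 4

Day of the week: Friday


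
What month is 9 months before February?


February is month 2
2 - 9 = -7; wrap: -7 + 12 = 5

May


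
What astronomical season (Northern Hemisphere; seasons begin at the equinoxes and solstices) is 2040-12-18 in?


Date: December 18
Astronomical Autumn (approx.; exact equinox/solstice day varies by year): September 22 to December 20
December 18 falls within the Autumn window

Autumn


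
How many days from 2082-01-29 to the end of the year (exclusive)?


Day of year: 29 of 365
Remaining = 365 - 29

336 days


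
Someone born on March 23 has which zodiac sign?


Date: March 23
Conventional tropical zodiac dates: Aries from March 21 onward; Taurus starts April 20
March 23 falls within the Aries range

Aries


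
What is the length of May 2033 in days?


May 2033

31 days


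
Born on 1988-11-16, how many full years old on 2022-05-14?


Birth: 1988-11-16
Reference: 2022-05-14
Year difference: 2022 - 1988 = 34
Birthday not yet reached in 2022, subtract 1

33 years old


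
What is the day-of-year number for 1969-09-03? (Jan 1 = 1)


Date: September 3, 1969
Days in months 1 through 8: 243
Plus 3 days in September

Day of year: 246


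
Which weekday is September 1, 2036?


Target: September 1, 2036
Anchor: Jan 1, 2036. With p = 2036 - 1 = 2035: (p + p//4 - p//100 + p//400) mod 7 = (2035 + 508 - 20 + 5) mod 7 = 2528 mod 7 = 1 -> Tuesday (Mon=0 ... Sun=6)
Days before September (Jan-Aug): 244 days
Weekday index = (1 + 244) mod 7 = 0

Monday


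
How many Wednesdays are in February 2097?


February 2097 has 28 days
Anchor: Jan 1, 2097. With p = 2097 - 1 = 2096: (p + p//4 - p//100 + p//400) mod 7 = (2096 + 524 - 20 + 5) mod 7 = 2605 mod 7 = 1 -> Tuesday (Mon=0 ... Sun=6)
Days before February (Jan): 31; February 1 index = (1 + 31) mod 7 = 4 -> Friday
First Wednesday is February 6
Wednesdays: 6, 13, 20, 27

4 Wednesdays


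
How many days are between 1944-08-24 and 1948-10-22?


From 1944-08-24 to 1948-10-22
1944-08-24: days before August = 31 + 29 + 31 + 30 + 31 + 30 + 31 = 213 (1944 is a leap year); day of year = 213 + 24 = 237
1948-10-22: days before October = 31 + 29 + 31 + 30 + 31 + 30 + 31 + 31 + 30 = 274 (1948 is a leap year); day of year = 274 + 22 = 296
Rest of 1944: 366 - 237 = 129
Full years 1945 (365), 1946 (365), 1947 (365): 1095
Total = 129 + 1095 + 296 = 1520

1520 days


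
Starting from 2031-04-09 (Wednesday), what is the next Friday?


Current: Wednesday
Target: Friday
Days ahead: 2

Next Friday: 2031-04-11


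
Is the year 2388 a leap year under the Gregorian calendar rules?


Gregorian leap year rule: divisible by 4, but not by 100, unless also by 400.
2388 is divisible by 4 but not 100 -> leap year

Yes


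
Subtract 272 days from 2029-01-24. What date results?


Start: 2029-01-24, subtract 272 days
Back 24 days from January 24 reaches December 31, 2028 -> 248 left
December 2028 has 31 days -> back to November 30, 2028 -> 217 left
November 2028 has 30 days -> back to October 31, 2028 -> 187 left
October 2028 has 31 days -> back to September 30, 2028 -> 156 left
September 2028 has 30 days -> back to August 31, 2028 -> 126 left
August 2028 has 31 days -> back to July 31, 2028 -> 95 left
July 2028 has 31 days -> back to June 30, 2028 -> 64 left
June 2028 has 30 days -> back to May 31, 2028 -> 34 left
May 2028 has 31 days -> back to April 30, 2028 -> 3 left
April 2028: 30 - 3 = 27 -> lands on April 27

Result: 2028-04-27


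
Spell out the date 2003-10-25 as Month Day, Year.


ISO 2003-10-25 parses as year=2003, month=10, day=25
Month 10 -> October

October 25, 2003


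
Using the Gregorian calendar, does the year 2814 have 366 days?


Gregorian leap year rule: divisible by 4, but not by 100, unless also by 400.
2814 is not divisible by 4 -> not a leap year

No


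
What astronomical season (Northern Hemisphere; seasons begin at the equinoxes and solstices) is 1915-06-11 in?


Date: June 11
Astronomical Spring (approx.; exact equinox/solstice day varies by year): March 20 to June 20
June 11 falls within the Spring window

Spring


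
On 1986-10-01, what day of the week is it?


Date: October 1, 1986
Anchor: Jan 1, 1986. With p = 1986 - 1 = 1985: (p + p//4 - p//100 + p//400) mod 7 = (1985 + 496 - 19 + 4) mod 7 = 2466 mod 7 = 2 -> Wednesday (Mon=0 ... Sun=6)
Days before October (Jan-Sep): 273; offset = 273 + 1 - 1 = 273
Weekday index = (2 + 273) mod 7 = 2

Day of the week: Wednesday


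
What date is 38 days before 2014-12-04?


Start: 2014-12-04, subtract 38 days
Back 4 days from December 4 reaches November 30, 2014 -> 34 left
November 2014 has 30 days -> back to October 31, 2014 -> 4 left
October 2014: 31 - 4 = 27 -> lands on October 27

Result: 2014-10-27


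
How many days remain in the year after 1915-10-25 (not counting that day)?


Day of year: 298 of 365
Remaining = 365 - 298

67 days


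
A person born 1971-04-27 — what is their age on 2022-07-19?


Birth: 1971-04-27
Reference: 2022-07-19
Year difference: 2022 - 1971 = 51

51 years old


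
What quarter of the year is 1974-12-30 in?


Month: December (month 12)
Q1: Jan-Mar, Q2: Apr-Jun, Q3: Jul-Sep, Q4: Oct-Dec

Q4


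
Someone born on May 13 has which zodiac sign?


Date: May 13
Conventional tropical zodiac dates: Taurus from April 20 onward; Gemini starts May 21
May 13 falls within the Taurus range

Taurus


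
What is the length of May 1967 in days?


May 1967

31 days


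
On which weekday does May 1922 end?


May 1922 has 31 days
Anchor: Jan 1, 1922. With p = 1922 - 1 = 1921: (p + p//4 - p//100 + p//400) mod 7 = (1921 + 480 - 19 + 4) mod 7 = 2386 mod 7 = 6 -> Sunday (Mon=0 ... Sun=6)
Days before May (Jan-Apr): 120; May 1 index = (6 + 120) mod 7 = 0 -> Monday
Last day offset: 31 - 1 = 30 days
Weekday index = (0 + 30) mod 7 = 2

Wednesday, May 31


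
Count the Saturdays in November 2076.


November 2076 has 30 days
Anchor: Jan 1, 2076. With p = 2076 - 1 = 2075: (p + p//4 - p//100 + p//400) mod 7 = (2075 + 518 - 20 + 5) mod 7 = 2578 mod 7 = 2 -> Wednesday (Mon=0 ... Sun=6)
Days before November (Jan-Oct): 305; November 1 index = (2 + 305) mod 7 = 6 -> Sunday
First Saturday is November 7
Saturdays: 7, 14, 21, 28

4 Saturdays


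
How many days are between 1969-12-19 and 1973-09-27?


From 1969-12-19 to 1973-09-27
1969-12-19: days before December = 31 + 28 + 31 + 30 + 31 + 30 + 31 + 31 + 30 + 31 + 30 = 334 (1969 is not a leap year); day of year = 334 + 19 = 353
1973-09-27: days before September = 31 + 28 + 31 + 30 + 31 + 30 + 31 + 31 = 243 (1973 is not a leap year); day of year = 243 + 27 = 270
Rest of 1969: 365 - 353 = 12
Full years 1970 (365), 1971 (365), 1972 (366): 1096
Total = 12 + 1096 + 270 = 1378

1378 days


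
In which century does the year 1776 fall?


Century = (year - 1) // 100 + 1
= (1776 - 1) // 100 + 1
= 1775 // 100 + 1
= 17 + 1

18th century


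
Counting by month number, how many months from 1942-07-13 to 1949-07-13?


From July 1942 to July 1949
7 years * 12 = 84 months = 84

84 months


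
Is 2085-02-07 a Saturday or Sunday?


Anchor: Jan 1, 2085. With p = 2085 - 1 = 2084: (p + p//4 - p//100 + p//400) mod 7 = (2084 + 521 - 20 + 5) mod 7 = 2590 mod 7 = 0 -> Monday (Mon=0 ... Sun=6)
Day of year: 38; offset = 37
Weekday index = (0 + 37) mod 7 = 2 -> Wednesday
Weekend days: Saturday, Sunday

No


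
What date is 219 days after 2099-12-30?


Start: 2099-12-30, add 219 days
December 2099 has 31 days: 31 - 30 = 1 day to December 31 -> 218 left
January 2100 has 31 days -> 187 left
February 2100 has 28 days -> 159 left
March 2100 has 31 days -> 128 left
April 2100 has 30 days -> 98 left
May 2100 has 31 days -> 67 left
June 2100 has 30 days -> 37 left
July 2100 has 31 days -> 6 left
August 2100: 6 <= 31 -> lands on August 6

Result: 2100-08-06


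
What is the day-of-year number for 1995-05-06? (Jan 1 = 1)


Date: May 6, 1995
Days in months 1 through 4: 120
Plus 6 days in May

Day of year: 126


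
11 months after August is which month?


August is month 8
8 + 11 = 19; wrap: 19 - 12 = 7

July


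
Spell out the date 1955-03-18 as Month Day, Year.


ISO 1955-03-18 parses as year=1955, month=03, day=18
Month 3 -> March

March 18, 1955


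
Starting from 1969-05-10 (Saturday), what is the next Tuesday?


Current: Saturday
Target: Tuesday
Days ahead: 3

Next Tuesday: 1969-05-13


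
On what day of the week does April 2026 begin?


Target: April 1, 2026
Anchor: Jan 1, 2026. With p = 2026 - 1 = 2025: (p + p//4 - p//100 + p//400) mod 7 = (2025 + 506 - 20 + 5) mod 7 = 2516 mod 7 = 3 -> Thursday (Mon=0 ... Sun=6)
Days before April (Jan-Mar): 90 days
Weekday index = (3 + 90) mod 7 = 2

Wednesday


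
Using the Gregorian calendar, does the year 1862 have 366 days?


Gregorian leap year rule: divisible by 4, but not by 100, unless also by 400.
1862 is not divisible by 4 -> not a leap year

No


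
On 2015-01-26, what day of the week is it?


Date: January 26, 2015
Anchor: Jan 1, 2015. With p = 2015 - 1 = 2014: (p + p//4 - p//100 + p//400) mod 7 = (2014 + 503 - 20 + 5) mod 7 = 2502 mod 7 = 3 -> Thursday (Mon=0 ... Sun=6)
Days into year = 26 - 1 = 25
Weekday index = (3 + 25) mod 7 = 0

Day of the week: Monday


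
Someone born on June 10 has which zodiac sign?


Date: June 10
Conventional tropical zodiac dates: Gemini from May 21 onward; Cancer starts June 21
June 10 falls within the Gemini range

Gemini


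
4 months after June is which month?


June is month 6
6 + 4 = 10

October


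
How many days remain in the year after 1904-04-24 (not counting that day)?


Day of year: 115 of 366
Remaining = 366 - 115

251 days


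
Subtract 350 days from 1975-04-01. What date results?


Start: 1975-04-01, subtract 350 days
Back 1 day from April 1 reaches March 31, 1975 -> 349 left
March 1975 has 31 days -> back to February 28, 1975 -> 318 left
February 1975 has 28 days -> back to January 31, 1975 -> 290 left
January 1975 has 31 days -> back to December 31, 1974 -> 259 left
December 1974 has 31 days -> back to November 30, 1974 -> 228 left
November 1974 has 30 days -> back to October 31, 1974 -> 198 left
October 1974 has 31 days -> back to September 30, 1974 -> 167 left
September 1974 has 30 days -> back to August 31, 1974 -> 137 left
August 1974 has 31 days -> back to July 31, 1974 -> 106 left
July 1974 has 31 days -> back to June 30, 1974 -> 75 left
June 1974 has 30 days -> back to May 31, 1974 -> 45 left
May 1974 has 31 days -> back to April 30, 1974 -> 14 left
April 1974: 30 - 14 = 16 -> lands on April 16

Result: 1974-04-16


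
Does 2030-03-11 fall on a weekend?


Anchor: Jan 1, 2030. With p = 2030 - 1 = 2029: (p + p//4 - p//100 + p//400) mod 7 = (2029 + 507 - 20 + 5) mod 7 = 2521 mod 7 = 1 -> Tuesday (Mon=0 ... Sun=6)
Day of year: 70; offset = 69
Weekday index = (1 + 69) mod 7 = 0 -> Monday
Weekend days: Saturday, Sunday

No


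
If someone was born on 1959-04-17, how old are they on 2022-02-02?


Birth: 1959-04-17
Reference: 2022-02-02
Year difference: 2022 - 1959 = 63
Birthday not yet reached in 2022, subtract 1

62 years old


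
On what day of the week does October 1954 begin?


Target: October 1, 1954
Anchor: Jan 1, 1954. With p = 1954 - 1 = 1953: (p + p//4 - p//100 + p//400) mod 7 = (1953 + 488 - 19 + 4) mod 7 = 2426 mod 7 = 4 -> Friday (Mon=0 ... Sun=6)
Days before October (Jan-Sep): 273 days
Weekday index = (4 + 273) mod 7 = 4

Friday


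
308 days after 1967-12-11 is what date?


Start: 1967-12-11, add 308 days
December 1967 has 31 days: 31 - 11 = 20 days to December 31 -> 288 left
January 1968 has 31 days -> 257 left
February 1968 has 29 days -> 228 left
March 1968 has 31 days -> 197 left
April 1968 has 30 days -> 167 left
May 1968 has 31 days -> 136 left
June 1968 has 30 days -> 106 left
July 1968 has 31 days -> 75 left
August 1968 has 31 days -> 44 left
September 1968 has 30 days -> 14 left
October 1968: 14 <= 31 -> lands on October 14

Result: 1968-10-14


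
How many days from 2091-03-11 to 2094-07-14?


From 2091-03-11 to 2094-07-14
2091-03-11: days before March = 31 + 28 = 59 (2091 is not a leap year); day of year = 59 + 11 = 70
2094-07-14: days before July = 31 + 28 + 31 + 30 + 31 + 30 = 181 (2094 is not a leap year); day of year = 181 + 14 = 195
Rest of 2091: 365 - 70 = 295
Full years 2092 (366), 2093 (365): 731
Total = 295 + 731 + 195 = 1221

1221 days


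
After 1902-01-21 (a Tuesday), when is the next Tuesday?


Current: Tuesday
Target: Tuesday
Days ahead: 7

Next Tuesday: 1902-01-28


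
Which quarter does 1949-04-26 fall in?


Month: April (month 4)
Q1: Jan-Mar, Q2: Apr-Jun, Q3: Jul-Sep, Q4: Oct-Dec

Q2


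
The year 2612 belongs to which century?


Century = (year - 1) // 100 + 1
= (2612 - 1) // 100 + 1
= 2611 // 100 + 1
= 26 + 1

27th century


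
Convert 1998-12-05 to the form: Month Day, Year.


ISO 1998-12-05 parses as year=1998, month=12, day=05
Month 12 -> December

December 5, 1998


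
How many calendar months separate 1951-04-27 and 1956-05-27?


From April 1951 to May 1956
5 years * 12 = 60 months, plus 1 month = 61

61 months


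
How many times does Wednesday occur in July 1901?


July 1901 has 31 days
Anchor: Jan 1, 1901. With p = 1901 - 1 = 1900: (p + p//4 - p//100 + p//400) mod 7 = (1900 + 475 - 19 + 4) mod 7 = 2360 mod 7 = 1 -> Tuesday (Mon=0 ... Sun=6)
Days before July (Jan-Jun): 181; July 1 index = (1 + 181) mod 7 = 0 -> Monday
First Wednesday is July 3
Wednesdays: 3, 10, 17, 24, 31

5 Wednesdays


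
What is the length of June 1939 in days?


June 1939

30 days


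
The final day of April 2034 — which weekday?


April 2034 has 30 days
Anchor: Jan 1, 2034. With p = 2034 - 1 = 2033: (p + p//4 - p//100 + p//400) mod 7 = (2033 + 508 - 20 + 5) mod 7 = 2526 mod 7 = 6 -> Sunday (Mon=0 ... Sun=6)
Days before April (Jan-Mar): 90; April 1 index = (6 + 90) mod 7 = 5 -> Saturday
Last day offset: 30 - 1 = 29 days
Weekday index = (5 + 29) mod 7 = 6

Sunday, April 30


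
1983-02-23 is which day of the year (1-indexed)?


Date: February 23, 1983
Days in months 1 through 1: 31
Plus 23 days in February

Day of year: 54


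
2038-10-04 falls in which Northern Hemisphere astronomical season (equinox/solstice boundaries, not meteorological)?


Date: October 4
Astronomical Autumn (approx.; exact equinox/solstice day varies by year): September 22 to December 20
October 4 falls within the Autumn window

Autumn


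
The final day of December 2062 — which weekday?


December 2062 has 31 days
Anchor: Jan 1, 2062. With p = 2062 - 1 = 2061: (p + p//4 - p//100 + p//400) mod 7 = (2061 + 515 - 20 + 5) mod 7 = 2561 mod 7 = 6 -> Sunday (Mon=0 ... Sun=6)
Days before December (Jan-Nov): 334; December 1 index = (6 + 334) mod 7 = 4 -> Friday
Last day offset: 31 - 1 = 30 days
Weekday index = (4 + 30) mod 7 = 6

Sunday, December 31


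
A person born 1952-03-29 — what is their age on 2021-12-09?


Birth: 1952-03-29
Reference: 2021-12-09
Year difference: 2021 - 1952 = 69

69 years old


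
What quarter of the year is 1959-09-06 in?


Month: September (month 9)
Q1: Jan-Mar, Q2: Apr-Jun, Q3: Jul-Sep, Q4: Oct-Dec

Q3


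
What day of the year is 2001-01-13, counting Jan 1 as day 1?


Date: January 13, 2001
No months before January
Plus 13 days in January

Day of year: 13


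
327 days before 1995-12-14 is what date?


Start: 1995-12-14, subtract 327 days
Back 14 days from December 14 reaches November 30, 1995 -> 313 left
November 1995 has 30 days -> back to October 31, 1995 -> 283 left
October 1995 has 31 days -> back to September 30, 1995 -> 252 left
September 1995 has 30 days -> back to August 31, 1995 -> 222 left
August 1995 has 31 days -> back to July 31, 1995 -> 191 left
July 1995 has 31 days -> back to June 30, 1995 -> 160 left
June 1995 has 30 days -> back to May 31, 1995 -> 130 left
May 1995 has 31 days -> back to April 30, 1995 -> 99 left
April 1995 has 30 days -> back to March 31, 1995 -> 69 left
March 1995 has 31 days -> back to February 28, 1995 -> 38 left
February 1995 has 28 days -> back to January 31, 1995 -> 10 left
January 1995: 31 - 10 = 21 -> lands on January 21

Result: 1995-01-21


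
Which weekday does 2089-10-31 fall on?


Date: October 31, 2089
Anchor: Jan 1, 2089. With p = 2089 - 1 = 2088: (p + p//4 - p//100 + p//400) mod 7 = (2088 + 522 - 20 + 5) mod 7 = 2595 mod 7 = 5 -> Saturday (Mon=0 ... Sun=6)
Days before October (Jan-Sep): 273; offset = 273 + 31 - 1 = 303
Weekday index = (5 + 303) mod 7 = 0

Day of the week: Monday


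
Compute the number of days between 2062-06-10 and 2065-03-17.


From 2062-06-10 to 2065-03-17
2062-06-10: days before June = 31 + 28 + 31 + 30 + 31 = 151 (2062 is not a leap year); day of year = 151 + 10 = 161
2065-03-17: days before March = 31 + 28 = 59 (2065 is not a leap year); day of year = 59 + 17 = 76
Rest of 2062: 365 - 161 = 204
Full years 2063 (365), 2064 (366): 731
Total = 204 + 731 + 76 = 1011

1011 days


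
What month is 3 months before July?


July is month 7
7 - 3 = 4

April


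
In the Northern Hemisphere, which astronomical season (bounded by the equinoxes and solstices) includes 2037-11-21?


Date: November 21
Astronomical Autumn (approx.; exact equinox/solstice day varies by year): September 22 to December 20
November 21 falls within the Autumn window

Autumn


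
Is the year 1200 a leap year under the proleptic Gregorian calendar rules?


Gregorian leap year rule: divisible by 4, but not by 100, unless also by 400.
1200 is divisible by 400 -> leap year

Yes


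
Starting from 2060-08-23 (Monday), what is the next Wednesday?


Current: Monday
Target: Wednesday
Days ahead: 2

Next Wednesday: 2060-08-25


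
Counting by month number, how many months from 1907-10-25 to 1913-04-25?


From October 1907 to April 1913
6 years * 12 = 72 months, minus 6 months = 66

66 months


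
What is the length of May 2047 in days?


May 2047

31 days


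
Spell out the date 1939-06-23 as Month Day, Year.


ISO 1939-06-23 parses as year=1939, month=06, day=23
Month 6 -> June

June 23, 1939


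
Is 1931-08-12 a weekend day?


Anchor: Jan 1, 1931. With p = 1931 - 1 = 1930: (p + p//4 - p//100 + p//400) mod 7 = (1930 + 482 - 19 + 4) mod 7 = 2397 mod 7 = 3 -> Thursday (Mon=0 ... Sun=6)
Day of year: 224; offset = 223
Weekday index = (3 + 223) mod 7 = 2 -> Wednesday
Weekend days: Saturday, Sunday

No


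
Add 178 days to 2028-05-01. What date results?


Start: 2028-05-01, add 178 days
May 2028 has 31 days: 31 - 1 = 30 days to May 31 -> 148 left
June 2028 has 30 days -> 118 left
July 2028 has 31 days -> 87 left
August 2028 has 31 days -> 56 left
September 2028 has 30 days -> 26 left
October 2028: 26 <= 31 -> lands on October 26

Result: 2028-10-26


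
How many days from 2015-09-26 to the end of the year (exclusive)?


Day of year: 269 of 365
Remaining = 365 - 269

96 days


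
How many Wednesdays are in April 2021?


April 2021 has 30 days
Anchor: Jan 1, 2021. With p = 2021 - 1 = 2020: (p + p//4 - p//100 + p//400) mod 7 = (2020 + 505 - 20 + 5) mod 7 = 2510 mod 7 = 4 -> Friday (Mon=0 ... Sun=6)
Days before April (Jan-Mar): 90; April 1 index = (4 + 90) mod 7 = 3 -> Thursday
First Wednesday is April 7
Wednesdays: 7, 14, 21, 28

4 Wednesdays


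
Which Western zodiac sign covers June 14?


Date: June 14
Conventional tropical zodiac dates: Gemini from May 21 onward; Cancer starts June 21
June 14 falls within the Gemini range

Gemini


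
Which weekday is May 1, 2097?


Target: May 1, 2097
Anchor: Jan 1, 2097. With p = 2097 - 1 = 2096: (p + p//4 - p//100 + p//400) mod 7 = (2096 + 524 - 20 + 5) mod 7 = 2605 mod 7 = 1 -> Tuesday (Mon=0 ... Sun=6)
Days before May (Jan-Apr): 120 days
Weekday index = (1 + 120) mod 7 = 2

Wednesday


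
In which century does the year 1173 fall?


Century = (year - 1) // 100 + 1
= (1173 - 1) // 100 + 1
= 1172 // 100 + 1
= 11 + 1

12th century


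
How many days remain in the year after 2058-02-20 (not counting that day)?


Day of year: 51 of 365
Remaining = 365 - 51

314 days


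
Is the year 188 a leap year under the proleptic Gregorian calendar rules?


Gregorian leap year rule: divisible by 4, but not by 100, unless also by 400.
188 is divisible by 4 but not 100 -> leap year

Yes


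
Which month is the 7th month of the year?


Month 7 of 12

July


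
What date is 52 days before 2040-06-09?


Start: 2040-06-09, subtract 52 days
Back 9 days from June 9 reaches May 31, 2040 -> 43 left
May 2040 has 31 days -> back to April 30, 2040 -> 12 left
April 2040: 30 - 12 = 18 -> lands on April 18

Result: 2040-04-18


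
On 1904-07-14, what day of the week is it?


Date: July 14, 1904
Anchor: Jan 1, 1904. With p = 1904 - 1 = 1903: (p + p//4 - p//100 + p//400) mod 7 = (1903 + 475 - 19 + 4) mod 7 = 2363 mod 7 = 4 -> Friday (Mon=0 ... Sun=6)
Days before July (Jan-Jun): 182; offset = 182 + 14 - 1 = 195
Weekday index = (4 + 195) mod 7 = 3

Day of the week: Thursday


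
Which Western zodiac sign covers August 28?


Date: August 28
Conventional tropical zodiac dates: Virgo from August 23 onward; Libra starts September 23
August 28 falls within the Virgo range

Virgo


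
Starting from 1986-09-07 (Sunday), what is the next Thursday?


Current: Sunday
Target: Thursday
Days ahead: 4

Next Thursday: 1986-09-11


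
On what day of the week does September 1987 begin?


Target: September 1, 1987
Anchor: Jan 1, 1987. With p = 1987 - 1 = 1986: (p + p//4 - p//100 + p//400) mod 7 = (1986 + 496 - 19 + 4) mod 7 = 2467 mod 7 = 3 -> Thursday (Mon=0 ... Sun=6)
Days before September (Jan-Aug): 243 days
Weekday index = (3 + 243) mod 7 = 1

Tuesday


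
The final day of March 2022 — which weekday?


March 2022 has 31 days
Anchor: Jan 1, 2022. With p = 2022 - 1 = 2021: (p + p//4 - p//100 + p//400) mod 7 = (2021 + 505 - 20 + 5) mod 7 = 2511 mod 7 = 5 -> Saturday (Mon=0 ... Sun=6)
Days before March (Jan-Feb): 59; March 1 index = (5 + 59) mod 7 = 1 -> Tuesday
Last day offset: 31 - 1 = 30 days
Weekday index = (1 + 30) mod 7 = 3

Thursday, March 31


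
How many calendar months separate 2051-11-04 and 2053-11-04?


From November 2051 to November 2053
2 years * 12 = 24 months = 24

24 months


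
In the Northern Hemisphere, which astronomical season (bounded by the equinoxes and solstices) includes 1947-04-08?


Date: April 8
Astronomical Spring (approx.; exact equinox/solstice day varies by year): March 20 to June 20
April 8 falls within the Spring window

Spring


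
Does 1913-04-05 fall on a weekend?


Anchor: Jan 1, 1913. With p = 1913 - 1 = 1912: (p + p//4 - p//100 + p//400) mod 7 = (1912 + 478 - 19 + 4) mod 7 = 2375 mod 7 = 2 -> Wednesday (Mon=0 ... Sun=6)
Day of year: 95; offset = 94
Weekday index = (2 + 94) mod 7 = 5 -> Saturday
Weekend days: Saturday, Sunday

Yes


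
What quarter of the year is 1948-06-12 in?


Month: June (month 6)
Q1: Jan-Mar, Q2: Apr-Jun, Q3: Jul-Sep, Q4: Oct-Dec

Q2


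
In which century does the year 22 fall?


Century = (year - 1) // 100 + 1
= (22 - 1) // 100 + 1
= 21 // 100 + 1
= 0 + 1

1st century


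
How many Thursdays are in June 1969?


June 1969 has 30 days
Anchor: Jan 1, 1969. With p = 1969 - 1 = 1968: (p + p//4 - p//100 + p//400) mod 7 = (1968 + 492 - 19 + 4) mod 7 = 2445 mod 7 = 2 -> Wednesday (Mon=0 ... Sun=6)
Days before June (Jan-May): 151; June 1 index = (2 + 151) mod 7 = 6 -> Sunday
First Thursday is June 5
Thursdays: 5, 12, 19, 26

4 Thursdays


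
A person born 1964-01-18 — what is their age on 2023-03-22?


Birth: 1964-01-18
Reference: 2023-03-22
Year difference: 2023 - 1964 = 59

59 years old


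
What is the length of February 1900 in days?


February 1900 (leap year: no)

28 days


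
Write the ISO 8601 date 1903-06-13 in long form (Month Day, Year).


ISO 1903-06-13 parses as year=1903, month=06, day=13
Month 6 -> June

June 13, 1903


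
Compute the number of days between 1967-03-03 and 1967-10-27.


From 1967-03-03 to 1967-10-27
1967-03-03: days before March = 31 + 28 = 59 (1967 is not a leap year); day of year = 59 + 3 = 62
1967-10-27: days before October = 31 + 28 + 31 + 30 + 31 + 30 + 31 + 31 + 30 = 273 (1967 is not a leap year); day of year = 273 + 27 = 300
Same year: 300 - 62 = 238

238 days


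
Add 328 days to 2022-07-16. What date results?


Start: 2022-07-16, add 328 days
July 2022 has 31 days: 31 - 16 = 15 days to July 31 -> 313 left
August 2022 has 31 days -> 282 left
September 2022 has 30 days -> 252 left
October 2022 has 31 days -> 221 left
November 2022 has 30 days -> 191 left
December 2022 has 31 days -> 160 left
January 2023 has 31 days -> 129 left
February 2023 has 28 days -> 101 left
March 2023 has 31 days -> 70 left
April 2023 has 30 days -> 40 left
May 2023 has 31 days -> 9 left
June 2023: 9 <= 30 -> lands on June 9

Result: 2023-06-09


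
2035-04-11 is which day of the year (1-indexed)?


Date: April 11, 2035
Days in months 1 through 3: 90
Plus 11 days in April

Day of year: 101


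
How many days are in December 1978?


December 1978

31 days


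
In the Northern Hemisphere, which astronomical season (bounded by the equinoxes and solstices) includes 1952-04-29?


Date: April 29
Astronomical Spring (approx.; exact equinox/solstice day varies by year): March 20 to June 20
April 29 falls within the Spring window

Spring


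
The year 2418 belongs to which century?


Century = (year - 1) // 100 + 1
= (2418 - 1) // 100 + 1
= 2417 // 100 + 1
= 24 + 1

25th century


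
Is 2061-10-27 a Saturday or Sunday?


Anchor: Jan 1, 2061. With p = 2061 - 1 = 2060: (p + p//4 - p//100 + p//400) mod 7 = (2060 + 515 - 20 + 5) mod 7 = 2560 mod 7 = 5 -> Saturday (Mon=0 ... Sun=6)
Day of year: 300; offset = 299
Weekday index = (5 + 299) mod 7 = 3 -> Thursday
Weekend days: Saturday, Sunday

No


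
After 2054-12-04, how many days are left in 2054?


Day of year: 338 of 365
Remaining = 365 - 338

27 days


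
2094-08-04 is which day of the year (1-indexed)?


Date: August 4, 2094
Days in months 1 through 7: 212
Plus 4 days in August

Day of year: 216


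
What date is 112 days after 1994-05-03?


Start: 1994-05-03, add 112 days
May 1994 has 31 days: 31 - 3 = 28 days to May 31 -> 84 left
June 1994 has 30 days -> 54 left
July 1994 has 31 days -> 23 left
August 1994: 23 <= 31 -> lands on August 23

Result: 1994-08-23


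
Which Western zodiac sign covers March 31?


Date: March 31
Conventional tropical zodiac dates: Aries from March 21 onward; Taurus starts April 20
March 31 falls within the Aries range

Aries


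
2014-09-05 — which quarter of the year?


Month: September (month 9)
Q1: Jan-Mar, Q2: Apr-Jun, Q3: Jul-Sep, Q4: Oct-Dec

Q3


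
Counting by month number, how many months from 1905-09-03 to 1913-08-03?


From September 1905 to August 1913
8 years * 12 = 96 months, minus 1 month = 95

95 months


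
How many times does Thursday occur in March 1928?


March 1928 has 31 days
Anchor: Jan 1, 1928. With p = 1928 - 1 = 1927: (p + p//4 - p//100 + p//400) mod 7 = (1927 + 481 - 19 + 4) mod 7 = 2393 mod 7 = 6 -> Sunday (Mon=0 ... Sun=6)
Days before March (Jan-Feb): 60; March 1 index = (6 + 60) mod 7 = 3 -> Thursday
First Thursday is March 1
Thursdays: 1, 8, 15, 22, 29

5 Thursdays


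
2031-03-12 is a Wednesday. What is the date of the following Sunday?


Current: Wednesday
Target: Sunday
Days ahead: 4

Next Sunday: 2031-03-16


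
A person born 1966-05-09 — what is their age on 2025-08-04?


Birth: 1966-05-09
Reference: 2025-08-04
Year difference: 2025 - 1966 = 59

59 years old


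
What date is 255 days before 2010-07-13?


Start: 2010-07-13, subtract 255 days
Back 13 days from July 13 reaches June 30, 2010 -> 242 left
June 2010 has 30 days -> back to May 31, 2010 -> 212 left
May 2010 has 31 days -> back to April 30, 2010 -> 181 left
April 2010 has 30 days -> back to March 31, 2010 -> 151 left
March 2010 has 31 days -> back to February 28, 2010 -> 120 left
February 2010 has 28 days -> back to January 31, 2010 -> 92 left
January 2010 has 31 days -> back to December 31, 2009 -> 61 left
December 2009 has 31 days -> back to November 30, 2009 -> 30 left
November 2009 has 30 days -> back to October 31, 2009 -> 0 left
October 2009: 31 - 0 = 31 -> lands on October 31

Result: 2009-10-31


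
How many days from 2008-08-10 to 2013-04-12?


From 2008-08-10 to 2013-04-12
2008-08-10: days before August = 31 + 29 + 31 + 30 + 31 + 30 + 31 = 213 (2008 is a leap year); day of year = 213 + 10 = 223
2013-04-12: days before April = 31 + 28 + 31 = 90 (2013 is not a leap year); day of year = 90 + 12 = 102
Rest of 2008: 366 - 223 = 143
Full years 2009 (365), 2010 (365), 2011 (365), 2012 (366): 1461
Total = 143 + 1461 + 102 = 1706

1706 days


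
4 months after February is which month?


February is month 2
2 + 4 = 6

June


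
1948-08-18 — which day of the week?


Date: August 18, 1948
Anchor: Jan 1, 1948. With p = 1948 - 1 = 1947: (p + p//4 - p//100 + p//400) mod 7 = (1947 + 486 - 19 + 4) mod 7 = 2418 mod 7 = 3 -> Thursday (Mon=0 ... Sun=6)
Days before August (Jan-Jul): 213; offset = 213 + 18 - 1 = 230
Weekday index = (3 + 230) mod 7 = 2

Day of the week: Wednesday


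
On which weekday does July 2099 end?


July 2099 has 31 days
Anchor: Jan 1, 2099. With p = 2099 - 1 = 2098: (p + p//4 - p//100 + p//400) mod 7 = (2098 + 524 - 20 + 5) mod 7 = 2607 mod 7 = 3 -> Thursday (Mon=0 ... Sun=6)
Days before July (Jan-Jun): 181; July 1 index = (3 + 181) mod 7 = 2 -> Wednesday
Last day offset: 31 - 1 = 30 days
Weekday index = (2 + 30) mod 7 = 4

Friday, July 31


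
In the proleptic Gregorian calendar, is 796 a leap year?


Gregorian leap year rule: divisible by 4, but not by 100, unless also by 400.
796 is divisible by 4 but not 100 -> leap year

Yes


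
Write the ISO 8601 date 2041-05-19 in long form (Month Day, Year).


ISO 2041-05-19 parses as year=2041, month=05, day=19
Month 5 -> May

May 19, 2041


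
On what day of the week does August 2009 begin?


Target: August 1, 2009
Anchor: Jan 1, 2009. With p = 2009 - 1 = 2008: (p + p//4 - p//100 + p//400) mod 7 = (2008 + 502 - 20 + 5) mod 7 = 2495 mod 7 = 3 -> Thursday (Mon=0 ... Sun=6)
Days before August (Jan-Jul): 212 days
Weekday index = (3 + 212) mod 7 = 5

Saturday


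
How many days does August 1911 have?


August 1911

31 days


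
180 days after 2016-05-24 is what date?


Start: 2016-05-24, add 180 days
May 2016 has 31 days: 31 - 24 = 7 days to May 31 -> 173 left
June 2016 has 30 days -> 143 left
July 2016 has 31 days -> 112 left
August 2016 has 31 days -> 81 left
September 2016 has 30 days -> 51 left
October 2016 has 31 days -> 20 left
November 2016: 20 <= 30 -> lands on November 20

Result: 2016-11-20


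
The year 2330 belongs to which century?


Century = (year - 1) // 100 + 1
= (2330 - 1) // 100 + 1
= 2329 // 100 + 1
= 23 + 1

24th century


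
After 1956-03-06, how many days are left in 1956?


Day of year: 66 of 366
Remaining = 366 - 66

300 days


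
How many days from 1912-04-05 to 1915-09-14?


From 1912-04-05 to 1915-09-14
1912-04-05: days before April = 31 + 29 + 31 = 91 (1912 is a leap year); day of year = 91 + 5 = 96
1915-09-14: days before September = 31 + 28 + 31 + 30 + 31 + 30 + 31 + 31 = 243 (1915 is not a leap year); day of year = 243 + 14 = 257
Rest of 1912: 366 - 96 = 270
Full years 1913 (365), 1914 (365): 730
Total = 270 + 730 + 257 = 1257

1257 days


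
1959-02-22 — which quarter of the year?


Month: February (month 2)
Q1: Jan-Mar, Q2: Apr-Jun, Q3: Jul-Sep, Q4: Oct-Dec

Q1


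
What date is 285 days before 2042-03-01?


Start: 2042-03-01, subtract 285 days
Back 1 day from March 1 reaches February 28, 2042 -> 284 left
February 2042 has 28 days -> back to January 31, 2042 -> 256 left
January 2042 has 31 days -> back to December 31, 2041 -> 225 left
December 2041 has 31 days -> back to November 30, 2041 -> 194 left
November 2041 has 30 days -> back to October 31, 2041 -> 164 left
October 2041 has 31 days -> back to September 30, 2041 -> 133 left
September 2041 has 30 days -> back to August 31, 2041 -> 103 left
August 2041 has 31 days -> back to July 31, 2041 -> 72 left
July 2041 has 31 days -> back to June 30, 2041 -> 41 left
June 2041 has 30 days -> back to May 31, 2041 -> 11 left
May 2041: 31 - 11 = 20 -> lands on May 20

Result: 2041-05-20


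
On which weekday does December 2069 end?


December 2069 has 31 days
Anchor: Jan 1, 2069. With p = 2069 - 1 = 2068: (p + p//4 - p//100 + p//400) mod 7 = (2068 + 517 - 20 + 5) mod 7 = 2570 mod 7 = 1 -> Tuesday (Mon=0 ... Sun=6)
Days before December (Jan-Nov): 334; December 1 index = (1 + 334) mod 7 = 6 -> Sunday
Last day offset: 31 - 1 = 30 days
Weekday index = (6 + 30) mod 7 = 1

Tuesday, December 31


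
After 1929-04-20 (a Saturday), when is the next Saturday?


Current: Saturday
Target: Saturday
Days ahead: 7

Next Saturday: 1929-04-27


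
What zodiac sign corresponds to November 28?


Date: November 28
Conventional tropical zodiac dates: Sagittarius from November 22 onward; Capricorn starts December 22
November 28 falls within the Sagittarius range

Sagittarius


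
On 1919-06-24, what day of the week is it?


Date: June 24, 1919
Anchor: Jan 1, 1919. With p = 1919 - 1 = 1918: (p + p//4 - p//100 + p//400) mod 7 = (1918 + 479 - 19 + 4) mod 7 = 2382 mod 7 = 2 -> Wednesday (Mon=0 ... Sun=6)
Days before June (Jan-May): 151; offset = 151 + 24 - 1 = 174
Weekday index = (2 + 174) mod 7 = 1

Day of the week: Tuesday


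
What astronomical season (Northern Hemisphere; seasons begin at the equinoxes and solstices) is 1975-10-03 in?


Date: October 3
Astronomical Autumn (approx.; exact equinox/solstice day varies by year): September 22 to December 20
October 3 falls within the Autumn window

Autumn


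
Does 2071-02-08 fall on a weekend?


Anchor: Jan 1, 2071. With p = 2071 - 1 = 2070: (p + p//4 - p//100 + p//400) mod 7 = (2070 + 517 - 20 + 5) mod 7 = 2572 mod 7 = 3 -> Thursday (Mon=0 ... Sun=6)
Day of year: 39; offset = 38
Weekday index = (3 + 38) mod 7 = 6 -> Sunday
Weekend days: Saturday, Sunday

Yes


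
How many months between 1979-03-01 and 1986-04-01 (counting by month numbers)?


From March 1979 to April 1986
7 years * 12 = 84 months, plus 1 month = 85

85 months


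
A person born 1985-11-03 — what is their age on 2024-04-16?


Birth: 1985-11-03
Reference: 2024-04-16
Year difference: 2024 - 1985 = 39
Birthday not yet reached in 2024, subtract 1

38 years old


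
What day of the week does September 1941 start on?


Target: September 1, 1941
Anchor: Jan 1, 1941. With p = 1941 - 1 = 1940: (p + p//4 - p//100 + p//400) mod 7 = (1940 + 485 - 19 + 4) mod 7 = 2410 mod 7 = 2 -> Wednesday (Mon=0 ... Sun=6)
Days before September (Jan-Aug): 243 days
Weekday index = (2 + 243) mod 7 = 0

Monday


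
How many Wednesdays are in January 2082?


January 2082 has 31 days
Anchor: Jan 1, 2082. With p = 2082 - 1 = 2081: (p + p//4 - p//100 + p//400) mod 7 = (2081 + 520 - 20 + 5) mod 7 = 2586 mod 7 = 3 -> Thursday (Mon=0 ... Sun=6)
January 1 is the anchor itself -> Thursday
First Wednesday is January 7
Wednesdays: 7, 14, 21, 28

4 Wednesdays


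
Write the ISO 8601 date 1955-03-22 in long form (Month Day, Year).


ISO 1955-03-22 parses as year=1955, month=03, day=22
Month 3 -> March

March 22, 1955


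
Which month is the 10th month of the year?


Month 10 of 12

October


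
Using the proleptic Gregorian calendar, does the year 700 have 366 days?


Gregorian leap year rule: divisible by 4, but not by 100, unless also by 400.
700 is divisible by 100 but not 400 -> not a leap year

No


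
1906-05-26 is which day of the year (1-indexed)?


Date: May 26, 1906
Days in months 1 through 4: 120
Plus 26 days in May

Day of year: 146


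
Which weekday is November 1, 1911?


Target: November 1, 1911
Anchor: Jan 1, 1911. With p = 1911 - 1 = 1910: (p + p//4 - p//100 + p//400) mod 7 = (1910 + 477 - 19 + 4) mod 7 = 2372 mod 7 = 6 -> Sunday (Mon=0 ... Sun=6)
Days before November (Jan-Oct): 304 days
Weekday index = (6 + 304) mod 7 = 2

Wednesday


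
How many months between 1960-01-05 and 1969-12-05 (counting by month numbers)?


From January 1960 to December 1969
9 years * 12 = 108 months, plus 11 months = 119

119 months


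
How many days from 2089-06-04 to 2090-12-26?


From 2089-06-04 to 2090-12-26
2089-06-04: days before June = 31 + 28 + 31 + 30 + 31 = 151 (2089 is not a leap year); day of year = 151 + 4 = 155
2090-12-26: days before December = 31 + 28 + 31 + 30 + 31 + 30 + 31 + 31 + 30 + 31 + 30 = 334 (2090 is not a leap year); day of year = 334 + 26 = 360
Rest of 2089: 365 - 155 = 210
Total = 210 + 360 = 570

570 days


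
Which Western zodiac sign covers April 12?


Date: April 12
Conventional tropical zodiac dates: Aries from March 21 onward; Taurus starts April 20
April 12 falls within the Aries range

Aries


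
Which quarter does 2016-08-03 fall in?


Month: August (month 8)
Q1: Jan-Mar, Q2: Apr-Jun, Q3: Jul-Sep, Q4: Oct-Dec

Q3


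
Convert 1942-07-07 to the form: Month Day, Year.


ISO 1942-07-07 parses as year=1942, month=07, day=07
Month 7 -> July

July 7, 1942


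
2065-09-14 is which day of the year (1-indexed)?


Date: September 14, 2065
Days in months 1 through 8: 243
Plus 14 days in September

Day of year: 257


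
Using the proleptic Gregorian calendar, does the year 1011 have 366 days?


Gregorian leap year rule: divisible by 4, but not by 100, unless also by 400.
1011 is not divisible by 4 -> not a leap year

No


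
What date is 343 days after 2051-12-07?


Start: 2051-12-07, add 343 days
December 2051 has 31 days: 31 - 7 = 24 days to December 31 -> 319 left
January 2052 has 31 days -> 288 left
February 2052 has 29 days -> 259 left
March 2052 has 31 days -> 228 left
April 2052 has 30 days -> 198 left
May 2052 has 31 days -> 167 left
June 2052 has 30 days -> 137 left
July 2052 has 31 days -> 106 left
August 2052 has 31 days -> 75 left
September 2052 has 30 days -> 45 left
October 2052 has 31 days -> 14 left
November 2052: 14 <= 30 -> lands on November 14

Result: 2052-11-14


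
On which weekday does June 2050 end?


June 2050 has 30 days
Anchor: Jan 1, 2050. With p = 2050 - 1 = 2049: (p + p//4 - p//100 + p//400) mod 7 = (2049 + 512 - 20 + 5) mod 7 = 2546 mod 7 = 5 -> Saturday (Mon=0 ... Sun=6)
Days before June (Jan-May): 151; June 1 index = (5 + 151) mod 7 = 2 -> Wednesday
Last day offset: 30 - 1 = 29 days
Weekday index = (2 + 29) mod 7 = 3

Thursday, June 30


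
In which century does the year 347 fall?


Century = (year - 1) // 100 + 1
= (347 - 1) // 100 + 1
= 346 // 100 + 1
= 3 + 1

4th century
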